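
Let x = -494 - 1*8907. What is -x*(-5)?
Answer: -47005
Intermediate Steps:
x = -9401 (x = -494 - 8907 = -9401)
-x*(-5) = -1*(-9401)*(-5) = 9401*(-5) = -47005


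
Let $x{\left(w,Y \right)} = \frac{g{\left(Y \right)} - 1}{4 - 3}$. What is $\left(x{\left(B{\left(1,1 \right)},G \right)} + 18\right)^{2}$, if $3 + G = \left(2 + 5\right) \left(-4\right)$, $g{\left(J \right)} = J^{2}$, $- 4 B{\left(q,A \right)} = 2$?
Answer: $956484$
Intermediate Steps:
$B{\left(q,A \right)} = - \frac{1}{2}$ ($B{\left(q,A \right)} = \left(- \frac{1}{4}\right) 2 = - \frac{1}{2}$)
$G = -31$ ($G = -3 + \left(2 + 5\right) \left(-4\right) = -3 + 7 \left(-4\right) = -3 - 28 = -31$)
$x{\left(w,Y \right)} = -1 + Y^{2}$ ($x{\left(w,Y \right)} = \frac{Y^{2} - 1}{4 - 3} = \frac{-1 + Y^{2}}{1} = \left(-1 + Y^{2}\right) 1 = -1 + Y^{2}$)
$\left(x{\left(B{\left(1,1 \right)},G \right)} + 18\right)^{2} = \left(\left(-1 + \left(-31\right)^{2}\right) + 18\right)^{2} = \left(\left(-1 + 961\right) + 18\right)^{2} = \left(960 + 18\right)^{2} = 978^{2} = 956484$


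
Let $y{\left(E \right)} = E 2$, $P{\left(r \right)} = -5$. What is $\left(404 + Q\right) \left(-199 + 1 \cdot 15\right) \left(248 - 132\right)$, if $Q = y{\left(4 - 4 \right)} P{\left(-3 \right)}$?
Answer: $-8622976$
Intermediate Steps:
$y{\left(E \right)} = 2 E$
$Q = 0$ ($Q = 2 \left(4 - 4\right) \left(-5\right) = 2 \cdot 0 \left(-5\right) = 0 \left(-5\right) = 0$)
$\left(404 + Q\right) \left(-199 + 1 \cdot 15\right) \left(248 - 132\right) = \left(404 + 0\right) \left(-199 + 1 \cdot 15\right) \left(248 - 132\right) = 404 \left(-199 + 15\right) 116 = 404 \left(\left(-184\right) 116\right) = 404 \left(-21344\right) = -8622976$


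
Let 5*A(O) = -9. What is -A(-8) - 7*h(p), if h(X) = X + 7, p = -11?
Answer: 149/5 ≈ 29.800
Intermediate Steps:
A(O) = -9/5 (A(O) = (1/5)*(-9) = -9/5)
h(X) = 7 + X
-A(-8) - 7*h(p) = -1*(-9/5) - 7*(7 - 11) = 9/5 - 7*(-4) = 9/5 + 28 = 149/5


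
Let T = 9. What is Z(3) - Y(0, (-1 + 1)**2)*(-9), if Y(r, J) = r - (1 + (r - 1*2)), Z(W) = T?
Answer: 18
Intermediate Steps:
Z(W) = 9
Y(r, J) = 1 (Y(r, J) = r - (1 + (r - 2)) = r - (1 + (-2 + r)) = r - (-1 + r) = r + (1 - r) = 1)
Z(3) - Y(0, (-1 + 1)**2)*(-9) = 9 - 1*1*(-9) = 9 - 1*(-9) = 9 + 9 = 18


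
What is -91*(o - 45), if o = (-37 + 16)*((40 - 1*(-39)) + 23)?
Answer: 199017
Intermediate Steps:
o = -2142 (o = -21*((40 + 39) + 23) = -21*(79 + 23) = -21*102 = -2142)
-91*(o - 45) = -91*(-2142 - 45) = -91*(-2187) = 199017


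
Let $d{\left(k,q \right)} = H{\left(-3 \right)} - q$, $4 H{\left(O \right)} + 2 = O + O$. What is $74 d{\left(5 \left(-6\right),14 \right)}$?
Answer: $-1184$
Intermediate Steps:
$H{\left(O \right)} = - \frac{1}{2} + \frac{O}{2}$ ($H{\left(O \right)} = - \frac{1}{2} + \frac{O + O}{4} = - \frac{1}{2} + \frac{2 O}{4} = - \frac{1}{2} + \frac{O}{2}$)
$d{\left(k,q \right)} = -2 - q$ ($d{\left(k,q \right)} = \left(- \frac{1}{2} + \frac{1}{2} \left(-3\right)\right) - q = \left(- \frac{1}{2} - \frac{3}{2}\right) - q = -2 - q$)
$74 d{\left(5 \left(-6\right),14 \right)} = 74 \left(-2 - 14\right) = 74 \left(-16\right) = -1184$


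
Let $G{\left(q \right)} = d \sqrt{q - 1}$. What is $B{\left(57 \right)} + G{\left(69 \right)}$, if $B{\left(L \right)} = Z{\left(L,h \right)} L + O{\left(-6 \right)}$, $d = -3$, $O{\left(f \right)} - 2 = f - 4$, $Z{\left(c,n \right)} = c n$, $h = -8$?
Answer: $-26000 - 6 \sqrt{17} \approx -26025.0$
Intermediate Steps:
$O{\left(f \right)} = -2 + f$ ($O{\left(f \right)} = 2 + \left(f - 4\right) = 2 + \left(-4 + f\right) = -2 + f$)
$B{\left(L \right)} = -8 - 8 L^{2}$ ($B{\left(L \right)} = L \left(-8\right) L - 8 = - 8 L L - 8 = - 8 L^{2} - 8 = -8 - 8 L^{2}$)
$G{\left(q \right)} = - 3 \sqrt{-1 + q}$ ($G{\left(q \right)} = - 3 \sqrt{q - 1} = - 3 \sqrt{-1 + q}$)
$B{\left(57 \right)} + G{\left(69 \right)} = \left(-8 - 8 \cdot 57^{2}\right) - 3 \sqrt{-1 + 69} = \left(-8 - 25992\right) - 3 \sqrt{68} = \left(-8 - 25992\right) - 3 \cdot 2 \sqrt{17} = -26000 - 6 \sqrt{17}$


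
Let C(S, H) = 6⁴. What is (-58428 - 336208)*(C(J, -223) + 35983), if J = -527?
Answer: -14711635444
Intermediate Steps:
C(S, H) = 1296
(-58428 - 336208)*(C(J, -223) + 35983) = (-58428 - 336208)*(1296 + 35983) = -394636*37279 = -14711635444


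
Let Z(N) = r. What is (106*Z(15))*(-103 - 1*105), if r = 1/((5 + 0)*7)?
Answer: -22048/35 ≈ -629.94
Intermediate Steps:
r = 1/35 (r = (⅐)/5 = (⅕)*(⅐) = 1/35 ≈ 0.028571)
Z(N) = 1/35
(106*Z(15))*(-103 - 1*105) = (106*(1/35))*(-103 - 1*105) = 106*(-103 - 105)/35 = (106/35)*(-208) = -22048/35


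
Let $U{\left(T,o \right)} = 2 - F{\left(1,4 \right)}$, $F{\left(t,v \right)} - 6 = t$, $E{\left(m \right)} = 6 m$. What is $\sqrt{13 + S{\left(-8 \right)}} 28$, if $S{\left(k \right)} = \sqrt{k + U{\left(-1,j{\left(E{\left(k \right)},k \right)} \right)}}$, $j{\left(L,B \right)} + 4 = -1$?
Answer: $28 \sqrt{13 + i \sqrt{13}} \approx 101.9 + 13.87 i$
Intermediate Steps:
$F{\left(t,v \right)} = 6 + t$
$j{\left(L,B \right)} = -5$ ($j{\left(L,B \right)} = -4 - 1 = -5$)
$U{\left(T,o \right)} = -5$ ($U{\left(T,o \right)} = 2 - \left(6 + 1\right) = 2 - 7 = -5$)
$S{\left(k \right)} = \sqrt{-5 + k}$ ($S{\left(k \right)} = \sqrt{k - 5} = \sqrt{-5 + k}$)
$\sqrt{13 + S{\left(-8 \right)}} 28 = \sqrt{13 + \sqrt{-5 - 8}} \cdot 28 = \sqrt{13 + \sqrt{-13}} \cdot 28 = \sqrt{13 + i \sqrt{13}} \cdot 28 = 28 \sqrt{13 + i \sqrt{13}}$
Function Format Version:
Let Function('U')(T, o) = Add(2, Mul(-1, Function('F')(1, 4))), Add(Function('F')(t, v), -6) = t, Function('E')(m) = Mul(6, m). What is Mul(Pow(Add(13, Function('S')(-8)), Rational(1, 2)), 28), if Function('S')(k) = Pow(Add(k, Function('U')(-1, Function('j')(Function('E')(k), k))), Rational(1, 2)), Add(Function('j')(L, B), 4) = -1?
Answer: Mul(28, Pow(Add(13, Mul(I, Pow(13, Rational(1, 2)))), Rational(1, 2))) ≈ Add(101.90, Mul(13.870, I))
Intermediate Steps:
Function('F')(t, v) = Add(6, t)
Function('j')(L, B) = -5 (Function('j')(L, B) = Add(-4, -1) = -5)
Function('U')(T, o) = -5 (Function('U')(T, o) = Add(2, Mul(-1, Add(6, 1))) = Add(2, Mul(-1, 7)) = Add(2, -7) = -5)
Function('S')(k) = Pow(Add(-5, k), Rational(1, 2)) (Function('S')(k) = Pow(Add(k, -5), Rational(1, 2)) = Pow(Add(-5, k), Rational(1, 2)))
Mul(Pow(Add(13, Function('S')(-8)), Rational(1, 2)), 28) = Mul(Pow(Add(13, Pow(Add(-5, -8), Rational(1, 2))), Rational(1, 2)), 28) = Mul(Pow(Add(13, Pow(-13, Rational(1, 2))), Rational(1, 2)), 28) = Mul(Pow(Add(13, Mul(I, Pow(13, Rational(1, 2)))), Rational(1, 2)), 28) = Mul(28, Pow(Add(13, Mul(I, Pow(13, Rational(1, 2)))), Rational(1, 2)))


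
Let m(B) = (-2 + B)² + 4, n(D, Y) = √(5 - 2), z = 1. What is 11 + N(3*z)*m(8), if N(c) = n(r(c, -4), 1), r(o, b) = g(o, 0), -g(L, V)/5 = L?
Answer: 11 + 40*√3 ≈ 80.282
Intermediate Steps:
g(L, V) = -5*L
r(o, b) = -5*o
n(D, Y) = √3
N(c) = √3
m(B) = 4 + (-2 + B)²
11 + N(3*z)*m(8) = 11 + √3*(4 + (-2 + 8)²) = 11 + √3*(4 + 6²) = 11 + √3*(4 + 36) = 11 + √3*40 = 11 + 40*√3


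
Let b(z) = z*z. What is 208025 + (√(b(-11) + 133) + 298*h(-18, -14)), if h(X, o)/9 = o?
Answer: 170477 + √254 ≈ 1.7049e+5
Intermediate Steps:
h(X, o) = 9*o
b(z) = z²
208025 + (√(b(-11) + 133) + 298*h(-18, -14)) = 208025 + (√((-11)² + 133) + 298*(9*(-14))) = 208025 + (√(121 + 133) + 298*(-126)) = 208025 + (√254 - 37548) = 208025 + (-37548 + √254) = 170477 + √254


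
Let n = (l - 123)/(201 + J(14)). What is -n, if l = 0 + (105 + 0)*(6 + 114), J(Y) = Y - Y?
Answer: -4159/67 ≈ -62.075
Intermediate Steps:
J(Y) = 0
l = 12600 (l = 0 + 105*120 = 0 + 12600 = 12600)
n = 4159/67 (n = (12600 - 123)/(201 + 0) = 12477/201 = 12477*(1/201) = 4159/67 ≈ 62.075)
-n = -1*4159/67 = -4159/67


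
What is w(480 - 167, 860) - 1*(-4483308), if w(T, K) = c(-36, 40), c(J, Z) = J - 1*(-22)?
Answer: 4483294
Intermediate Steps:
c(J, Z) = 22 + J (c(J, Z) = J + 22 = 22 + J)
w(T, K) = -14 (w(T, K) = 22 - 36 = -14)
w(480 - 167, 860) - 1*(-4483308) = -14 - 1*(-4483308) = -14 + 4483308 = 4483294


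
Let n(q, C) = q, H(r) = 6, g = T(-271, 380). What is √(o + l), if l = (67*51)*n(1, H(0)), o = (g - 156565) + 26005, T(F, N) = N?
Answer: 7*I*√2587 ≈ 356.04*I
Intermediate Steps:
g = 380
o = -130180 (o = (380 - 156565) + 26005 = -156185 + 26005 = -130180)
l = 3417 (l = (67*51)*1 = 3417*1 = 3417)
√(o + l) = √(-130180 + 3417) = √(-126763) = 7*I*√2587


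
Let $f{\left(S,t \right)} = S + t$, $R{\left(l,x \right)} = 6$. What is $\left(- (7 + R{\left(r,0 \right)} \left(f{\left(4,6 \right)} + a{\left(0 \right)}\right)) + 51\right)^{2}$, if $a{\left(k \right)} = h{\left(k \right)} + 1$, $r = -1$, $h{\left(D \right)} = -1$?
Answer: $256$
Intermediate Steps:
$a{\left(k \right)} = 0$ ($a{\left(k \right)} = -1 + 1 = 0$)
$\left(- (7 + R{\left(r,0 \right)} \left(f{\left(4,6 \right)} + a{\left(0 \right)}\right)) + 51\right)^{2} = \left(- (7 + 6 \left(\left(4 + 6\right) + 0\right)) + 51\right)^{2} = \left(- (7 + 6 \left(10 + 0\right)) + 51\right)^{2} = \left(- (7 + 6 \cdot 10) + 51\right)^{2} = \left(- (7 + 60) + 51\right)^{2} = \left(\left(-1\right) 67 + 51\right)^{2} = \left(-67 + 51\right)^{2} = \left(-16\right)^{2} = 256$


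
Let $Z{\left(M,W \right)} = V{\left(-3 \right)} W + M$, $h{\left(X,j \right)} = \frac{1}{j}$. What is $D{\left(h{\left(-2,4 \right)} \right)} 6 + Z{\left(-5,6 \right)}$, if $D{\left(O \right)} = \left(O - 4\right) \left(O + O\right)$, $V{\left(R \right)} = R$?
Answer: $- \frac{137}{4} \approx -34.25$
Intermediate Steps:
$D{\left(O \right)} = 2 O \left(-4 + O\right)$ ($D{\left(O \right)} = \left(-4 + O\right) 2 O = 2 O \left(-4 + O\right)$)
$Z{\left(M,W \right)} = M - 3 W$ ($Z{\left(M,W \right)} = - 3 W + M = M - 3 W$)
$D{\left(h{\left(-2,4 \right)} \right)} 6 + Z{\left(-5,6 \right)} = \frac{2 \left(-4 + \frac{1}{4}\right)}{4} \cdot 6 - 23 = 2 \cdot \frac{1}{4} \left(-4 + \frac{1}{4}\right) 6 - 23 = 2 \cdot \frac{1}{4} \left(- \frac{15}{4}\right) 6 - 23 = \left(- \frac{15}{8}\right) 6 - 23 = - \frac{45}{4} - 23 = - \frac{137}{4}$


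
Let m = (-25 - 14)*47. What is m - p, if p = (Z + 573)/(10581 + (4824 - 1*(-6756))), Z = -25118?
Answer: -40596568/22161 ≈ -1831.9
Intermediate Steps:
m = -1833 (m = -39*47 = -1833)
p = -24545/22161 (p = (-25118 + 573)/(10581 + (4824 - 1*(-6756))) = -24545/(10581 + (4824 + 6756)) = -24545/(10581 + 11580) = -24545/22161 ≈ -1.1076)
m - p = -1833 - 1*(-24545/22161) = -1833 + 24545/22161 = -40596568/22161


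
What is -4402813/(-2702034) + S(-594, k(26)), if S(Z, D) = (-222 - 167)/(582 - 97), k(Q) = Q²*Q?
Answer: 25215653/30476430 ≈ 0.82738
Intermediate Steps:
k(Q) = Q³
S(Z, D) = -389/485
-4402813/(-2702034) + S(-594, k(26)) = -4402813/(-2702034) - 389/485 = -4402813*(-1/2702034) - 389/485 = 102391/62838 - 389/485 = 25215653/30476430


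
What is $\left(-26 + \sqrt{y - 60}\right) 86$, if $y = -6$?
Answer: $-2236 + 86 i \sqrt{66} \approx -2236.0 + 698.67 i$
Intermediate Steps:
$\left(-26 + \sqrt{y - 60}\right) 86 = \left(-26 + \sqrt{-6 - 60}\right) 86 = \left(-26 + \sqrt{-66}\right) 86 = \left(-26 + i \sqrt{66}\right) 86 = -2236 + 86 i \sqrt{66}$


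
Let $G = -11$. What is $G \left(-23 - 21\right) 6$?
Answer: $2904$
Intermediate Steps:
$G \left(-23 - 21\right) 6 = - 11 \left(-23 - 21\right) 6 = \left(-11\right) \left(-44\right) 6 = 484 \cdot 6 = 2904$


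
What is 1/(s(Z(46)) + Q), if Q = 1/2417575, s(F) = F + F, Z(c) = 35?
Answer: 2417575/169230251 ≈ 0.014286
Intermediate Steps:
s(F) = 2*F
Q = 1/2417575 ≈ 4.1364e-7
1/(s(Z(46)) + Q) = 1/(2*35 + 1/2417575) = 1/(70 + 1/2417575) = 1/(169230251/2417575) = 2417575/169230251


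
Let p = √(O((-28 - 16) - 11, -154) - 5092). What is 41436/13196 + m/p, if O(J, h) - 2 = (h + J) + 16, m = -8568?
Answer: 10359/3299 + 2856*I*√587/587 ≈ 3.14 + 117.88*I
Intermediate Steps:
O(J, h) = 18 + J + h (O(J, h) = 2 + ((h + J) + 16) = 2 + ((J + h) + 16) = 2 + (16 + J + h) = 18 + J + h)
p = 3*I*√587 (p = √((18 + ((-28 - 16) - 11) - 154) - 5092) = √((18 + (-44 - 11) - 154) - 5092) = √((18 - 55 - 154) - 5092) = √(-191 - 5092) = √(-5283) = 3*I*√587 ≈ 72.684*I)
41436/13196 + m/p = 41436/13196 - 8568*(-I*√587/1761) = 41436*(1/13196) - (-2856)*I*√587/587 = 10359/3299 + 2856*I*√587/587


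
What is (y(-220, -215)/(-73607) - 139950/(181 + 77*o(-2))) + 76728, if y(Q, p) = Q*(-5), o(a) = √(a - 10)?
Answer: 584984069318914/7648429763 + 21552300*I*√3/103909 ≈ 76484.0 + 359.25*I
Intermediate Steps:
o(a) = √(-10 + a)
y(Q, p) = -5*Q
(y(-220, -215)/(-73607) - 139950/(181 + 77*o(-2))) + 76728 = (-5*(-220)/(-73607) - 139950/(181 + 77*√(-10 - 2))) + 76728 = (1100*(-1/73607) - 139950/(181 + 77*√(-12))) + 76728 = (-1100/73607 - 139950/(181 + 77*(2*I*√3))) + 76728 = (-1100/73607 - 139950/(181 + 154*I*√3)) + 76728 = 5647716796/73607 - 139950/(181 + 154*I*√3)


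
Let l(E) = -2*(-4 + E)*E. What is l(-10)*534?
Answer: -149520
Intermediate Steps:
l(E) = -2*E*(-4 + E)
l(-10)*534 = (2*(-10)*(4 - 1*(-10)))*534 = (2*(-10)*(4 + 10))*534 = (2*(-10)*14)*534 = -280*534 = -149520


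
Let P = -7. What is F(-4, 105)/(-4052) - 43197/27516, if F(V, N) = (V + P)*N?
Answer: -2984443/2322809 ≈ -1.2848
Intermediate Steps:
F(V, N) = N*(-7 + V) (F(V, N) = (V - 7)*N = (-7 + V)*N = N*(-7 + V))
F(-4, 105)/(-4052) - 43197/27516 = (105*(-7 - 4))/(-4052) - 43197/27516 = (105*(-11))*(-1/4052) - 43197*1/27516 = -1155*(-1/4052) - 14399/9172 = 1155/4052 - 14399/9172 = -2984443/2322809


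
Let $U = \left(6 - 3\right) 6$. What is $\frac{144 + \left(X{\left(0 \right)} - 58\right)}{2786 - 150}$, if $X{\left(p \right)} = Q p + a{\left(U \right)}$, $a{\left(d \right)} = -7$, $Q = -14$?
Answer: $\frac{79}{2636} \approx 0.02997$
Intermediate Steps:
$U = 18$ ($U = 3 \cdot 6 = 18$)
$X{\left(p \right)} = -7 - 14 p$ ($X{\left(p \right)} = - 14 p - 7 = -7 - 14 p$)
$\frac{144 + \left(X{\left(0 \right)} - 58\right)}{2786 - 150} = \frac{144 - 65}{2786 - 150} = \frac{144 + \left(\left(-7 + 0\right) - 58\right)}{2636} = \left(144 - 65\right) \frac{1}{2636} = 79 \cdot \frac{1}{2636} = \frac{79}{2636}$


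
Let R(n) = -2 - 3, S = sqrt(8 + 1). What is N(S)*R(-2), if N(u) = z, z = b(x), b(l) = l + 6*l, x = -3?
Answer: 105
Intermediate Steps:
S = 3 (S = sqrt(9) = 3)
R(n) = -5
b(l) = 7*l
z = -21 (z = 7*(-3) = -21)
N(u) = -21
N(S)*R(-2) = -21*(-5) = 105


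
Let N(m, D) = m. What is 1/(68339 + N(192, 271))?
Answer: 1/68531 ≈ 1.4592e-5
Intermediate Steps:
1/(68339 + N(192, 271)) = 1/(68339 + 192) = 1/68531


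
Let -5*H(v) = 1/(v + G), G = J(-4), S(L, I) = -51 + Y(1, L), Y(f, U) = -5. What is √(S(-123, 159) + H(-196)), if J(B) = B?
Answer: I*√559990/100 ≈ 7.4832*I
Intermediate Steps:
S(L, I) = -56 (S(L, I) = -51 - 5 = -56)
G = -4
H(v) = -1/(5*(-4 + v)) (H(v) = -1/(5*(v - 4)) = -1/(5*(-4 + v)))
√(S(-123, 159) + H(-196)) = √(-56 - 1/(-20 + 5*(-196))) = √(-56 - 1/(-20 - 980)) = √(-56 - 1/(-1000)) = √(-56 - 1*(-1/1000)) = √(-56 + 1/1000) = √(-55999/1000) = I*√559990/100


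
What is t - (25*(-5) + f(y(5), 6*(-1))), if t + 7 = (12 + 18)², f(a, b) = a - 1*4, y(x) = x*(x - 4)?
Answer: 1017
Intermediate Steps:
y(x) = x*(-4 + x)
f(a, b) = -4 + a (f(a, b) = a - 4 = -4 + a)
t = 893 (t = -7 + (12 + 18)² = -7 + 30² = -7 + 900 = 893)
t - (25*(-5) + f(y(5), 6*(-1))) = 893 - (25*(-5) + (-4 + 5*(-4 + 5))) = 893 - (-125 + (-4 + 5*1)) = 893 - (-125 + (-4 + 5)) = 893 - (-125 + 1) = 893 - 1*(-124) = 893 + 124 = 1017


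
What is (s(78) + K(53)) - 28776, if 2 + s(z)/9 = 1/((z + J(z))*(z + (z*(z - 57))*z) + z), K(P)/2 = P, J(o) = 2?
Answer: -32600526815/1136382 ≈ -28688.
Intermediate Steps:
K(P) = 2*P
s(z) = -18 + 9/(z + (2 + z)*(z + z**2*(-57 + z))) (s(z) = -18 + 9/((z + 2)*(z + (z*(z - 57))*z) + z) = -18 + 9/((2 + z)*(z + (z*(-57 + z))*z) + z) = -18 + 9/((2 + z)*(z + z**2*(-57 + z)) + z) = -18 + 9/(z + (2 + z)*(z + z**2*(-57 + z))))
(s(78) + K(53)) - 28776 = (9*(1 - 6*78 - 2*78**4 + 110*78**3 + 226*78**2)/(78*(3 + 78**3 - 113*78 - 55*78**2)) + 2*53) - 28776 = (9*(1/78)*(1 - 468 - 2*37015056 + 110*474552 + 226*6084)/(3 + 474552 - 8814 - 55*6084) + 106) - 28776 = (9*(1/78)*(1 - 468 - 74030112 + 52200720 + 1374984)/(3 + 474552 - 8814 - 334620) + 106) - 28776 = (9*(1/78)*(-20454875)/131121 + 106) - 28776 = (9*(1/78)*(1/131121)*(-20454875) + 106) - 28776 = (-20454875/1136382 + 106) - 28776 = 100001617/1136382 - 28776 = -32600526815/1136382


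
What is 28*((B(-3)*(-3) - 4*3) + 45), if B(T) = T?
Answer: 1176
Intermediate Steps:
28*((B(-3)*(-3) - 4*3) + 45) = 28*((-3*(-3) - 4*3) + 45) = 28*((9 - 12) + 45) = 28*(-3 + 45) = 28*42 = 1176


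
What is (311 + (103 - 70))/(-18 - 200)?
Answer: -172/109 ≈ -1.5780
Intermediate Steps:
(311 + (103 - 70))/(-18 - 200) = (311 + 33)/(-218) = 344*(-1/218) = -172/109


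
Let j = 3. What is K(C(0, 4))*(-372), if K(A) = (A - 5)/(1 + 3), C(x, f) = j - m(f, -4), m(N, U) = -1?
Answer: 93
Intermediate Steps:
C(x, f) = 4 (C(x, f) = 3 - 1*(-1) = 3 + 1 = 4)
K(A) = -5/4 + A/4 (K(A) = (-5 + A)/4 = (-5 + A)*(¼) = -5/4 + A/4)
K(C(0, 4))*(-372) = (-5/4 + (¼)*4)*(-372) = (-5/4 + 1)*(-372) = -¼*(-372) = 93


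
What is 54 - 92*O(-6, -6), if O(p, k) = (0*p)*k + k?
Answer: 606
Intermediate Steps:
O(p, k) = k (O(p, k) = 0*k + k = 0 + k = k)
54 - 92*O(-6, -6) = 54 - 92*(-6) = 54 + 552 = 606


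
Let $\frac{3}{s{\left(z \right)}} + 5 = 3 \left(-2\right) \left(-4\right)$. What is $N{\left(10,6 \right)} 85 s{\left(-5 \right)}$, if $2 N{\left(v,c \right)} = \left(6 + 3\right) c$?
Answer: $\frac{6885}{19} \approx 362.37$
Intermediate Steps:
$N{\left(v,c \right)} = \frac{9 c}{2}$ ($N{\left(v,c \right)} = \frac{\left(6 + 3\right) c}{2} = \frac{9 c}{2}$)
$s{\left(z \right)} = \frac{3}{19}$ ($s{\left(z \right)} = \frac{3}{-5 + 3 \left(-2\right) \left(-4\right)} = \frac{3}{-5 - -24} = \frac{3}{-5 + 24} = \frac{3}{19}$)
$N{\left(10,6 \right)} 85 s{\left(-5 \right)} = \frac{9}{2} \cdot 6 \cdot 85 \cdot \frac{3}{19} = 27 \cdot 85 \cdot \frac{3}{19} = 2295 \cdot \frac{3}{19} = \frac{6885}{19}$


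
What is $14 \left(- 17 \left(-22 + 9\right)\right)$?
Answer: $3094$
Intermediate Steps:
$14 \left(- 17 \left(-22 + 9\right)\right) = 14 \left(\left(-17\right) \left(-13\right)\right) = 14 \cdot 221 = 3094$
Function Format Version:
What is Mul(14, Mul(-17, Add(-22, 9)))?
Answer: 3094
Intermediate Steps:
Mul(14, Mul(-17, Add(-22, 9))) = Mul(14, Mul(-17, -13)) = Mul(14, 221) = 3094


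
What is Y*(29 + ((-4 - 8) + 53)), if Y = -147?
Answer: -10290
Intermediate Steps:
Y*(29 + ((-4 - 8) + 53)) = -147*(29 + ((-4 - 8) + 53)) = -147*(29 + (-12 + 53)) = -147*(29 + 41) = -147*70 = -10290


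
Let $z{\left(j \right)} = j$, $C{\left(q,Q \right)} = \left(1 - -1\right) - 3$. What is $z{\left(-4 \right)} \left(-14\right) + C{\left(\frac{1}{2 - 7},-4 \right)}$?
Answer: $55$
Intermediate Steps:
$C{\left(q,Q \right)} = -1$ ($C{\left(q,Q \right)} = \left(1 + 1\right) - 3 = 2 - 3 = -1$)
$z{\left(-4 \right)} \left(-14\right) + C{\left(\frac{1}{2 - 7},-4 \right)} = \left(-4\right) \left(-14\right) - 1 = 56 - 1 = 55$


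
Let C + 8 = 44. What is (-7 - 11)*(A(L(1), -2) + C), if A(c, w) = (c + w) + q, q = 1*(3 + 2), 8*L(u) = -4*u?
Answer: -693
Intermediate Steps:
L(u) = -u/2 (L(u) = (-4*u)/8 = -u/2)
q = 5 (q = 1*5 = 5)
A(c, w) = 5 + c + w (A(c, w) = (c + w) + 5 = 5 + c + w)
C = 36 (C = -8 + 44 = 36)
(-7 - 11)*(A(L(1), -2) + C) = (-7 - 11)*((5 - ½*1 - 2) + 36) = -18*((5 - ½ - 2) + 36) = -18*(5/2 + 36) = -18*77/2 = -693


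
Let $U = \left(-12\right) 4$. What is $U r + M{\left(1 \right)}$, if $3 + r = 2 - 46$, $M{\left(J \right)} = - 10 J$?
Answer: $2246$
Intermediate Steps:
$U = -48$
$r = -47$ ($r = -3 + \left(2 - 46\right) = -3 - 44 = -47$)
$U r + M{\left(1 \right)} = \left(-48\right) \left(-47\right) - 10 = 2256 - 10 = 2246$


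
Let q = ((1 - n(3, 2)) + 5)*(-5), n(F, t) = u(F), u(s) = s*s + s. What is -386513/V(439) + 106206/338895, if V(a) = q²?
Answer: -2908705283/6777900 ≈ -429.15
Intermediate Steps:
u(s) = s + s² (u(s) = s² + s = s + s²)
n(F, t) = F*(1 + F)
q = 30 (q = ((1 - 3*(1 + 3)) + 5)*(-5) = ((1 - 3*4) + 5)*(-5) = ((1 - 1*12) + 5)*(-5) = ((1 - 12) + 5)*(-5) = (-11 + 5)*(-5) = -6*(-5) = 30)
V(a) = 900 (V(a) = 30² = 900)
-386513/V(439) + 106206/338895 = -386513/900 + 106206/338895 = -386513*1/900 + 106206*(1/338895) = -386513/900 + 35402/112965 = -2908705283/6777900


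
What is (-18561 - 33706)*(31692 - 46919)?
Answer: 795869609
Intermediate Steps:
(-18561 - 33706)*(31692 - 46919) = -52267*(-15227) = 795869609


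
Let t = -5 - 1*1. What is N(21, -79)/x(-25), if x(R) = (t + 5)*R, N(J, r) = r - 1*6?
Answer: -17/5 ≈ -3.4000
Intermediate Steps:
N(J, r) = -6 + r (N(J, r) = r - 6 = -6 + r)
t = -6 (t = -5 - 1 = -6)
x(R) = -R (x(R) = (-6 + 5)*R = -R)
N(21, -79)/x(-25) = (-6 - 79)/((-1*(-25))) = -85/25 = -85*1/25 = -17/5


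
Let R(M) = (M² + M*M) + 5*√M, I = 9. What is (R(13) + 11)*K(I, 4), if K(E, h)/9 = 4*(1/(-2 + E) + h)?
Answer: 364356/7 + 5220*√13/7 ≈ 54740.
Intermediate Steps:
R(M) = 2*M² + 5*√M (R(M) = (M² + M²) + 5*√M = 2*M² + 5*√M)
K(E, h) = 36*h + 36/(-2 + E) (K(E, h) = 9*(4*(1/(-2 + E) + h)) = 9*(4*(h + 1/(-2 + E))) = 9*(4*h + 4/(-2 + E)) = 36*h + 36/(-2 + E))
(R(13) + 11)*K(I, 4) = ((2*13² + 5*√13) + 11)*(36*(1 - 2*4 + 9*4)/(-2 + 9)) = ((2*169 + 5*√13) + 11)*(36*(1 - 8 + 36)/7) = ((338 + 5*√13) + 11)*(36*(⅐)*29) = (349 + 5*√13)*(1044/7) = 364356/7 + 5220*√13/7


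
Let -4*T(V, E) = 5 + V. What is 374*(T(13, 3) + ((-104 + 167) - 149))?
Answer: -33847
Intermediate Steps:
T(V, E) = -5/4 - V/4 (T(V, E) = -(5 + V)/4 = -5/4 - V/4)
374*(T(13, 3) + ((-104 + 167) - 149)) = 374*((-5/4 - ¼*13) + ((-104 + 167) - 149)) = 374*((-5/4 - 13/4) + (63 - 149)) = 374*(-9/2 - 86) = 374*(-181/2) = -33847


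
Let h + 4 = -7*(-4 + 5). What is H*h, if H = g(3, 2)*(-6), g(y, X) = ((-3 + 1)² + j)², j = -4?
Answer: 0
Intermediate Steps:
g(y, X) = 0 (g(y, X) = ((-3 + 1)² - 4)² = ((-2)² - 4)² = (4 - 4)² = 0² = 0)
H = 0 (H = 0*(-6) = 0)
h = -11 (h = -4 - 7*(-4 + 5) = -4 - 7*1 = -4 - 7 = -11)
H*h = 0*(-11) = 0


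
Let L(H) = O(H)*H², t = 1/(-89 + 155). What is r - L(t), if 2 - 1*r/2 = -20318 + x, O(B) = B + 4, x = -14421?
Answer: 19975796807/287496 ≈ 69482.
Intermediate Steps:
O(B) = 4 + B
r = 69482 (r = 4 - 2*(-20318 - 14421) = 4 - 2*(-34739) = 4 + 69478 = 69482)
t = 1/66 ≈ 0.015152
L(H) = H²*(4 + H) (L(H) = (4 + H)*H² = H²*(4 + H))
r - L(t) = 69482 - (1/66)²*(4 + 1/66) = 69482 - 265/(4356*66) = 69482 - 1*265/287496 = 69482 - 265/287496 = 19975796807/287496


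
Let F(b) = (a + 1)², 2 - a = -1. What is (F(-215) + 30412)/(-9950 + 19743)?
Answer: 30428/9793 ≈ 3.1071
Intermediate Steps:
a = 3 (a = 2 - 1*(-1) = 2 + 1 = 3)
F(b) = 16 (F(b) = (3 + 1)² = 4² = 16)
(F(-215) + 30412)/(-9950 + 19743) = (16 + 30412)/(-9950 + 19743) = 30428/9793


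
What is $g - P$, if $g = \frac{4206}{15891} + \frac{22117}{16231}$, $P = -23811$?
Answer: $\frac{2047305087888}{85975607} \approx 23813.0$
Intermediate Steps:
$g = \frac{139909611}{85975607}$ ($g = 4206 \cdot \frac{1}{15891} + 22117 \cdot \frac{1}{16231} = \frac{1402}{5297} + \frac{22117}{16231} = \frac{139909611}{85975607} \approx 1.6273$)
$g - P = \frac{139909611}{85975607} - -23811 = \frac{139909611}{85975607} + 23811 = \frac{2047305087888}{85975607}$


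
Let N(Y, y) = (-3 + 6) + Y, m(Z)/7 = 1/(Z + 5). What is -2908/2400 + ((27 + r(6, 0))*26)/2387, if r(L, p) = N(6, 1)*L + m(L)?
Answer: -5080039/15754200 ≈ -0.32246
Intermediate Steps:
m(Z) = 7/(5 + Z) (m(Z) = 7/(Z + 5) = 7/(5 + Z))
N(Y, y) = 3 + Y
r(L, p) = 7/(5 + L) + 9*L (r(L, p) = (3 + 6)*L + 7/(5 + L) = 9*L + 7/(5 + L) = 7/(5 + L) + 9*L)
-2908/2400 + ((27 + r(6, 0))*26)/2387 = -2908/2400 + ((27 + (7 + 9*6*(5 + 6))/(5 + 6))*26)/2387 = -2908*1/2400 + ((27 + (7 + 9*6*11)/11)*26)*(1/2387) = -727/600 + ((27 + (7 + 594)/11)*26)*(1/2387) = -727/600 + ((27 + (1/11)*601)*26)*(1/2387) = -727/600 + ((27 + 601/11)*26)*(1/2387) = -727/600 + ((898/11)*26)*(1/2387) = -727/600 + (23348/11)*(1/2387) = -727/600 + 23348/26257 = -5080039/15754200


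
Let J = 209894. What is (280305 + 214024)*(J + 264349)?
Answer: 234432067947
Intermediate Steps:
(280305 + 214024)*(J + 264349) = (280305 + 214024)*(209894 + 264349) = 494329*474243 = 234432067947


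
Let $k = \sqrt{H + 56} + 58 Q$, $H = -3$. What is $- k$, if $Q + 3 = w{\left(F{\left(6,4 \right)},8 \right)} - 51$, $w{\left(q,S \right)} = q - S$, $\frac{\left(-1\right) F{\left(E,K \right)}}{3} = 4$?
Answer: $4292 - \sqrt{53} \approx 4284.7$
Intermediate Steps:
$F{\left(E,K \right)} = -12$ ($F{\left(E,K \right)} = \left(-3\right) 4 = -12$)
$Q = -74$ ($Q = -3 - 71 = -74$)
$k = -4292 + \sqrt{53}$ ($k = \sqrt{-3 + 56} + 58 \left(-74\right) = \sqrt{53} - 4292 = -4292 + \sqrt{53} \approx -4284.7$)
$- k = - (-4292 + \sqrt{53}) = 4292 - \sqrt{53}$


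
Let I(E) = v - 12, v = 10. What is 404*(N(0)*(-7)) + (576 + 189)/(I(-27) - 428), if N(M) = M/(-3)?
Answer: -153/86 ≈ -1.7791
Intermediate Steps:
I(E) = -2 (I(E) = 10 - 12 = -2)
N(M) = -M/3 (N(M) = M*(-1/3) = -M/3)
404*(N(0)*(-7)) + (576 + 189)/(I(-27) - 428) = 404*(-1/3*0*(-7)) + (576 + 189)/(-2 - 428) = 404*(0*(-7)) + 765/(-430) = 404*0 + 765*(-1/430) = 0 - 153/86 = -153/86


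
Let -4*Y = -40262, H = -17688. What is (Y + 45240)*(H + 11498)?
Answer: -342341045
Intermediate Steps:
Y = 20131/2 (Y = -¼*(-40262) = 20131/2 ≈ 10066.)
(Y + 45240)*(H + 11498) = (20131/2 + 45240)*(-17688 + 11498) = (110611/2)*(-6190) = -342341045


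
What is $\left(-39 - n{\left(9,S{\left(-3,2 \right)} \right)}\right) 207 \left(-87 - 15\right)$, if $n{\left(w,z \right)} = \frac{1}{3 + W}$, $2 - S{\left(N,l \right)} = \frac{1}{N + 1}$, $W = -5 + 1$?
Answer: $802332$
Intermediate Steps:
$W = -4$
$S{\left(N,l \right)} = 2 - \frac{1}{1 + N}$ ($S{\left(N,l \right)} = 2 - \frac{1}{N + 1} = 2 - \frac{1}{1 + N}$)
$n{\left(w,z \right)} = -1$ ($n{\left(w,z \right)} = \frac{1}{3 - 4} = \frac{1}{-1} = -1$)
$\left(-39 - n{\left(9,S{\left(-3,2 \right)} \right)}\right) 207 \left(-87 - 15\right) = \left(-39 - -1\right) 207 \left(-87 - 15\right) = \left(-39 + 1\right) 207 \left(-87 - 15\right) = \left(-38\right) 207 \left(-102\right) = \left(-7866\right) \left(-102\right) = 802332$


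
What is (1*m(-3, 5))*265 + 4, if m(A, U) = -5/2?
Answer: -1317/2 ≈ -658.50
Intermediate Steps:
m(A, U) = -5/2 (m(A, U) = -5*½ = -5/2)
(1*m(-3, 5))*265 + 4 = (1*(-5/2))*265 + 4 = -5/2*265 + 4 = -1325/2 + 4 = -1317/2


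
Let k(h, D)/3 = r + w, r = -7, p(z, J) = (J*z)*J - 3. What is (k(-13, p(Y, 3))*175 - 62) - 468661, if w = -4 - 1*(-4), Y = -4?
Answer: -472398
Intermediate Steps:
p(z, J) = -3 + z*J**2 (p(z, J) = z*J**2 - 3 = -3 + z*J**2)
w = 0 (w = -4 + 4 = 0)
k(h, D) = -21 (k(h, D) = 3*(-7 + 0) = 3*(-7) = -21)
(k(-13, p(Y, 3))*175 - 62) - 468661 = (-21*175 - 62) - 468661 = (-3675 - 62) - 468661 = -3737 - 468661 = -472398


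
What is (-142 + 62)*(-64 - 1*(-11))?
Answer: 4240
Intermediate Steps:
(-142 + 62)*(-64 - 1*(-11)) = -80*(-64 + 11) = -80*(-53) = 4240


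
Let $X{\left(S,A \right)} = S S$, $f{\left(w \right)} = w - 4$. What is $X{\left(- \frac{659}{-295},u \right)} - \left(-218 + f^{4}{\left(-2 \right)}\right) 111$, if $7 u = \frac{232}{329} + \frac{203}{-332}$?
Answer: $- \frac{10412803169}{87025} \approx -1.1965 \cdot 10^{5}$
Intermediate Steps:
$f{\left(w \right)} = -4 + w$
$u = \frac{10237}{764596}$ ($u = \frac{\frac{232}{329} + \frac{203}{-332}}{7} = \frac{232 \cdot \frac{1}{329} + 203 \left(- \frac{1}{332}\right)}{7} = \frac{\frac{232}{329} - \frac{203}{332}}{7} = \frac{1}{7} \cdot \frac{10237}{109228} = \frac{10237}{764596} \approx 0.013389$)
$X{\left(S,A \right)} = S^{2}$
$X{\left(- \frac{659}{-295},u \right)} - \left(-218 + f^{4}{\left(-2 \right)}\right) 111 = \left(- \frac{659}{-295}\right)^{2} - \left(-218 + \left(-4 - 2\right)^{4}\right) 111 = \left(\left(-659\right) \left(- \frac{1}{295}\right)\right)^{2} - \left(-218 + \left(-6\right)^{4}\right) 111 = \left(\frac{659}{295}\right)^{2} - \left(-218 + 1296\right) 111 = \frac{434281}{87025} - 1078 \cdot 111 = \frac{434281}{87025} - 119658 = - \frac{10412803169}{87025}$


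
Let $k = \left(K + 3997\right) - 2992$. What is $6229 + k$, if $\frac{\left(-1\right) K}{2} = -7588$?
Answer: $22410$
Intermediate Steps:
$K = 15176$ ($K = \left(-2\right) \left(-7588\right) = 15176$)
$k = 16181$ ($k = \left(15176 + 3997\right) - 2992 = 19173 - 2992 = 16181$)
$6229 + k = 6229 + 16181 = 22410$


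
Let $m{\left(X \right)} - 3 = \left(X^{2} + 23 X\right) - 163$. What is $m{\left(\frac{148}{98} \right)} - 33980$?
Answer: $- \frac{81881266}{2401} \approx -34103.0$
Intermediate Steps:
$m{\left(X \right)} = -160 + X^{2} + 23 X$ ($m{\left(X \right)} = 3 - \left(163 - X^{2} - 23 X\right) = 3 + \left(-163 + X^{2} + 23 X\right) = -160 + X^{2} + 23 X$)
$m{\left(\frac{148}{98} \right)} - 33980 = \left(-160 + \left(\frac{148}{98}\right)^{2} + 23 \cdot \frac{148}{98}\right) - 33980 = \left(-160 + \left(148 \cdot \frac{1}{98}\right)^{2} + 23 \cdot 148 \cdot \frac{1}{98}\right) - 33980 = \left(-160 + \left(\frac{74}{49}\right)^{2} + 23 \cdot \frac{74}{49}\right) - 33980 = \left(-160 + \frac{5476}{2401} + \frac{1702}{49}\right) - 33980 = - \frac{295286}{2401} - 33980 = - \frac{81881266}{2401}$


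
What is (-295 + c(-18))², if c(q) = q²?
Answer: 841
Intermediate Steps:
(-295 + c(-18))² = (-295 + (-18)²)² = (-295 + 324)² = 29² = 841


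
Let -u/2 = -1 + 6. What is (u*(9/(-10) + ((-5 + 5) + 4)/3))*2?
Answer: -26/3 ≈ -8.6667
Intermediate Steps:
u = -10 (u = -2*(-1 + 6) = -2*5 = -10)
(u*(9/(-10) + ((-5 + 5) + 4)/3))*2 = -10*(9/(-10) + ((-5 + 5) + 4)/3)*2 = -10*(9*(-⅒) + (0 + 4)*(⅓))*2 = -10*(-9/10 + 4*(⅓))*2 = -10*(-9/10 + 4/3)*2 = -10*13/30*2 = -13/3*2 = -26/3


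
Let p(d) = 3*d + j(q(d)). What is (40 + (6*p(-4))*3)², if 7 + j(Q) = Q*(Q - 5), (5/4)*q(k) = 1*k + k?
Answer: 639179524/625 ≈ 1.0227e+6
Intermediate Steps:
q(k) = 8*k/5 (q(k) = 4*(1*k + k)/5 = 4*(k + k)/5 = 4*(2*k)/5 = 8*k/5)
j(Q) = -7 + Q*(-5 + Q) (j(Q) = -7 + Q*(Q - 5) = -7 + Q*(-5 + Q))
p(d) = -7 - 5*d + 64*d²/25 (p(d) = 3*d + (-7 + (8*d/5)² - 8*d) = 3*d + (-7 + 64*d²/25 - 8*d) = 3*d + (-7 - 8*d + 64*d²/25) = -7 - 5*d + 64*d²/25)
(40 + (6*p(-4))*3)² = (40 + (6*(-7 - 5*(-4) + (64/25)*(-4)²))*3)² = (40 + (6*(-7 + 20 + (64/25)*16))*3)² = (40 + (6*(-7 + 20 + 1024/25))*3)² = (40 + (6*(1349/25))*3)² = (40 + (8094/25)*3)² = (40 + 24282/25)² = (25282/25)² = 639179524/625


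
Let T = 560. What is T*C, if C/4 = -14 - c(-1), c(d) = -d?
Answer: -33600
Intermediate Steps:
C = -60 (C = 4*(-14 - (-1)*(-1)) = 4*(-14 - 1*1) = 4*(-14 - 1) = 4*(-15) = -60)
T*C = 560*(-60) = -33600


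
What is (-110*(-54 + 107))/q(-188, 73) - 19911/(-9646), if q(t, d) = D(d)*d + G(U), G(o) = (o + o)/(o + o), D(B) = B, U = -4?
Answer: 383765/395486 ≈ 0.97036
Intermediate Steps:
G(o) = 1 (G(o) = (2*o)/((2*o)) = (2*o)*(1/(2*o)) = 1)
q(t, d) = 1 + d² (q(t, d) = d*d + 1 = d² + 1 = 1 + d²)
(-110*(-54 + 107))/q(-188, 73) - 19911/(-9646) = (-110*(-54 + 107))/(1 + 73²) - 19911/(-9646) = (-110*53)/(1 + 5329) - 19911*(-1/9646) = -5830/5330 + 19911/9646 = -5830*1/5330 + 19911/9646 = -583/533 + 19911/9646 = 383765/395486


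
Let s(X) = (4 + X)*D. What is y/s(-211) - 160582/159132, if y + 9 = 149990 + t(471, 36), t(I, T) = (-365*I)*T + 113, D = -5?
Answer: -160189974007/27450270 ≈ -5835.6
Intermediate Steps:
s(X) = -20 - 5*X (s(X) = (4 + X)*(-5) = -20 - 5*X)
t(I, T) = 113 - 365*I*T (t(I, T) = -365*I*T + 113 = 113 - 365*I*T)
y = -6038846 (y = -9 + (149990 + (113 - 365*471*36)) = -9 + (149990 + (113 - 6188940)) = -9 + (149990 - 6188827) = -9 - 6038837 = -6038846)
y/s(-211) - 160582/159132 = -6038846/(-20 - 5*(-211)) - 160582/159132 = -6038846/(-20 + 1055) - 160582*1/159132 = -6038846/1035 - 80291/79566 = -160189974007/27450270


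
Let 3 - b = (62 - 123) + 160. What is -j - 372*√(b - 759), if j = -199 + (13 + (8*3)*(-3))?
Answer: 258 - 1116*I*√95 ≈ 258.0 - 10877.0*I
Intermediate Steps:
j = -258 (j = -199 + (13 + 24*(-3)) = -199 + (13 - 72) = -199 - 59 = -258)
b = -96 (b = 3 - ((62 - 123) + 160) = 3 - (-61 + 160) = 3 - 1*99 = 3 - 99 = -96)
-j - 372*√(b - 759) = -1*(-258) - 372*√(-96 - 759) = 258 - 1116*I*√95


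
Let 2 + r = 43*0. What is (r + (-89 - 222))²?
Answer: 97969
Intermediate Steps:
r = -2 (r = -2 + 43*0 = -2 + 0 = -2)
(r + (-89 - 222))² = (-2 + (-89 - 222))² = (-2 - 311)² = (-313)² = 97969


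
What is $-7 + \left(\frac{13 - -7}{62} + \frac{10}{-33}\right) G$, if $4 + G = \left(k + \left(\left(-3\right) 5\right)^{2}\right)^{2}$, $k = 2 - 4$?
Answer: $\frac{329113}{341} \approx 965.14$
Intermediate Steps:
$k = -2$ ($k = 2 - 4 = -2$)
$G = 49725$ ($G = -4 + \left(-2 + \left(\left(-3\right) 5\right)^{2}\right)^{2} = -4 + \left(-2 + \left(-15\right)^{2}\right)^{2} = -4 + \left(-2 + 225\right)^{2} = -4 + 223^{2} = -4 + 49729 = 49725$)
$-7 + \left(\frac{13 - -7}{62} + \frac{10}{-33}\right) G = -7 + \left(\frac{13 - -7}{62} + \frac{10}{-33}\right) 49725 = -7 + \left(\left(13 + 7\right) \frac{1}{62} + 10 \left(- \frac{1}{33}\right)\right) 49725 = -7 + \left(20 \cdot \frac{1}{62} - \frac{10}{33}\right) 49725 = -7 + \left(\frac{10}{31} - \frac{10}{33}\right) 49725 = -7 + \frac{20}{1023} \cdot 49725 = -7 + \frac{331500}{341} = \frac{329113}{341}$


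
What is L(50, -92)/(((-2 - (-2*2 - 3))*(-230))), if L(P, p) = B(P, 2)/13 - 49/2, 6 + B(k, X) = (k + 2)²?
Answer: -4759/29900 ≈ -0.15916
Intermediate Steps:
B(k, X) = -6 + (2 + k)² (B(k, X) = -6 + (k + 2)² = -6 + (2 + k)²)
L(P, p) = -649/26 + (2 + P)²/13 (L(P, p) = (-6 + (2 + P)²)/13 - 49/2 = (-6 + (2 + P)²)*(1/13) - 49*½ = (-6/13 + (2 + P)²/13) - 49/2 = -649/26 + (2 + P)²/13)
L(50, -92)/(((-2 - (-2*2 - 3))*(-230))) = (-649/26 + (2 + 50)²/13)/(((-2 - (-2*2 - 3))*(-230))) = (-649/26 + (1/13)*52²)/(((-2 - (-4 - 3))*(-230))) = (-649/26 + (1/13)*2704)/(((-2 - 1*(-7))*(-230))) = (-649/26 + 208)/(((-2 + 7)*(-230))) = 4759/(26*((5*(-230)))) = (4759/26)/(-1150) = (4759/26)*(-1/1150) = -4759/29900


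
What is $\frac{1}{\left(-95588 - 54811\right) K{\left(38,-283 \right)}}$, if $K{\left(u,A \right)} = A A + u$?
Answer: $- \frac{1}{12051020673} \approx -8.2981 \cdot 10^{-11}$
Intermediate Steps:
$K{\left(u,A \right)} = u + A^{2}$ ($K{\left(u,A \right)} = A^{2} + u = u + A^{2}$)
$\frac{1}{\left(-95588 - 54811\right) K{\left(38,-283 \right)}} = \frac{1}{\left(-95588 - 54811\right) \left(38 + \left(-283\right)^{2}\right)} = \frac{1}{\left(-150399\right) \left(38 + 80089\right)} = - \frac{1}{150399 \cdot 80127} = \left(- \frac{1}{150399}\right) \frac{1}{80127} = - \frac{1}{12051020673}$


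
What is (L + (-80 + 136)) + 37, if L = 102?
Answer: 195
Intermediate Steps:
(L + (-80 + 136)) + 37 = (102 + (-80 + 136)) + 37 = (102 + 56) + 37 = 158 + 37 = 195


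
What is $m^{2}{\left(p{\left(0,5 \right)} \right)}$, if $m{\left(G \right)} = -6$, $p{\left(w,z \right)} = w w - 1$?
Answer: $36$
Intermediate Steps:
$p{\left(w,z \right)} = -1 + w^{2}$ ($p{\left(w,z \right)} = w^{2} - 1 = -1 + w^{2}$)
$m^{2}{\left(p{\left(0,5 \right)} \right)} = \left(-6\right)^{2} = 36$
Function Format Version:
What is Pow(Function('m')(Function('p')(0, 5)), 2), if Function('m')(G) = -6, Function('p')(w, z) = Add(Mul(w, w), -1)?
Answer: 36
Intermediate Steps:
Function('p')(w, z) = Add(-1, Pow(w, 2)) (Function('p')(w, z) = Add(Pow(w, 2), -1) = Add(-1, Pow(w, 2)))
Pow(Function('m')(Function('p')(0, 5)), 2) = Pow(-6, 2) = 36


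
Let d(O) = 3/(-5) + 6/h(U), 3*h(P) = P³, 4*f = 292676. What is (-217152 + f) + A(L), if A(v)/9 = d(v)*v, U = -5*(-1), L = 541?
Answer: -18275408/125 ≈ -1.4620e+5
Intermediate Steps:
U = 5
f = 73169 (f = (¼)*292676 = 73169)
h(P) = P³/3
d(O) = -57/125 (d(O) = 3/(-5) + 6/(((⅓)*5³)) = 3*(-⅕) + 6/(((⅓)*125)) = -⅗ + 6/(125/3) = -⅗ + 6*(3/125) = -⅗ + 18/125 = -57/125)
A(v) = -513*v/125 (A(v) = 9*(-57*v/125) = -513*v/125)
(-217152 + f) + A(L) = (-217152 + 73169) - 513/125*541 = -143983 - 277533/125 = -18275408/125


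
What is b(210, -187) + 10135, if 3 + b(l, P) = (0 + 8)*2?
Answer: 10148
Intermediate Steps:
b(l, P) = 13 (b(l, P) = -3 + (0 + 8)*2 = -3 + 8*2 = -3 + 16 = 13)
b(210, -187) + 10135 = 13 + 10135 = 10148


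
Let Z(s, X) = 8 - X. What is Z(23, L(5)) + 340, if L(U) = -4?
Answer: 352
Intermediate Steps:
Z(23, L(5)) + 340 = (8 - 1*(-4)) + 340 = (8 + 4) + 340 = 12 + 340 = 352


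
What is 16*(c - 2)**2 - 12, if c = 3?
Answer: 4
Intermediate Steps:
16*(c - 2)**2 - 12 = 16*(3 - 2)**2 - 12 = 16*1**2 - 12 = 16*1 - 12 = 16 - 12 = 4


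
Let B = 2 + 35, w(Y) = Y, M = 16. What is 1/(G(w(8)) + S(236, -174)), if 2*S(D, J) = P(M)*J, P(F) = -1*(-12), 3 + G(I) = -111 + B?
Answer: -1/1121 ≈ -0.00089206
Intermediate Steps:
B = 37
G(I) = -77 (G(I) = -3 + (-111 + 37) = -3 - 74 = -77)
P(F) = 12
S(D, J) = 6*J (S(D, J) = (12*J)/2 = 6*J)
1/(G(w(8)) + S(236, -174)) = 1/(-77 + 6*(-174)) = 1/(-77 - 1044) = 1/(-1121) = -1/1121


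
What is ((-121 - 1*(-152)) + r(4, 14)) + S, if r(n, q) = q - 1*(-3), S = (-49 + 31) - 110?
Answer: -80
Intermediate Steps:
S = -128 (S = -18 - 110 = -128)
r(n, q) = 3 + q (r(n, q) = q + 3 = 3 + q)
((-121 - 1*(-152)) + r(4, 14)) + S = ((-121 - 1*(-152)) + (3 + 14)) - 128 = ((-121 + 152) + 17) - 128 = (31 + 17) - 128 = 48 - 128 = -80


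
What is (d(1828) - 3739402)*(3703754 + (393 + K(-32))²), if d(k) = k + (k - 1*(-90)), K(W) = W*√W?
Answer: -14290509210360 + 375836878848*I*√2 ≈ -1.4291e+13 + 5.3151e+11*I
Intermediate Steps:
K(W) = W^(3/2)
d(k) = 90 + 2*k (d(k) = k + (k + 90) = k + (90 + k) = 90 + 2*k)
(d(1828) - 3739402)*(3703754 + (393 + K(-32))²) = ((90 + 2*1828) - 3739402)*(3703754 + (393 + (-32)^(3/2))²) = ((90 + 3656) - 3739402)*(3703754 + (393 - 128*I*√2)²) = (3746 - 3739402)*(3703754 + (393 - 128*I*√2)²) = -3735656*(3703754 + (393 - 128*I*√2)²) = -13835950852624 - 3735656*(393 - 128*I*√2)²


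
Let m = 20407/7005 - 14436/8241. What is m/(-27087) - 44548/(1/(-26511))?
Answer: 615576493567960952491/521227962945 ≈ 1.1810e+9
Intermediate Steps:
m = 22349969/19242735 (m = 20407*(1/7005) - 14436*1/8241 = 20407/7005 - 4812/2747 = 22349969/19242735 ≈ 1.1615)
m/(-27087) - 44548/(1/(-26511)) = (22349969/19242735)/(-27087) - 44548/(1/(-26511)) = (22349969/19242735)*(-1/27087) - 44548/(-1/26511) = -22349969/521227962945 - 44548*(-26511) = -22349969/521227962945 + 1181012028 = 615576493567960952491/521227962945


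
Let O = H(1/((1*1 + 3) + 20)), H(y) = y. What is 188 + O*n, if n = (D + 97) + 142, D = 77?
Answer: 1207/6 ≈ 201.17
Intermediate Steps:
n = 316 (n = (77 + 97) + 142 = 174 + 142 = 316)
O = 1/24 (O = 1/((1*1 + 3) + 20) = 1/((1 + 3) + 20) = 1/(4 + 20) = 1/24 ≈ 0.041667)
188 + O*n = 188 + (1/24)*316 = 188 + 79/6 = 1207/6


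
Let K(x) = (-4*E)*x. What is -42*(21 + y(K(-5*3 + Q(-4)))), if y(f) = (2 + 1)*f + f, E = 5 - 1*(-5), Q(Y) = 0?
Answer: -101682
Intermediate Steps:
E = 10 (E = 5 + 5 = 10)
K(x) = -40*x (K(x) = (-4*10)*x = -40*x)
y(f) = 4*f (y(f) = 3*f + f = 4*f)
-42*(21 + y(K(-5*3 + Q(-4)))) = -42*(21 + 4*(-40*(-5*3 + 0))) = -42*(21 + 4*(-40*(-15 + 0))) = -42*(21 + 4*(-40*(-15))) = -42*(21 + 4*600) = -42*(21 + 2400) = -42*2421 = -101682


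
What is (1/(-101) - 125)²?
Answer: 159415876/10201 ≈ 15627.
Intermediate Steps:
(1/(-101) - 125)² = (-1/101 - 125)² = (-12626/101)² = 159415876/10201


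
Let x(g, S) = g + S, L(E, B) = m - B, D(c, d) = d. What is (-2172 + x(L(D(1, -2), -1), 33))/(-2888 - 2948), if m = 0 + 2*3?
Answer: 533/1459 ≈ 0.36532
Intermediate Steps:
m = 6 (m = 0 + 6 = 6)
L(E, B) = 6 - B
x(g, S) = S + g
(-2172 + x(L(D(1, -2), -1), 33))/(-2888 - 2948) = (-2172 + (33 + (6 - 1*(-1))))/(-2888 - 2948) = (-2172 + (33 + (6 + 1)))/(-5836) = (-2172 + (33 + 7))*(-1/5836) = (-2172 + 40)*(-1/5836) = -2132*(-1/5836) = 533/1459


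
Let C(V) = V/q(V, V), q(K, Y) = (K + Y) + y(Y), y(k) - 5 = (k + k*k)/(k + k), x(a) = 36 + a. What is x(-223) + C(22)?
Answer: -2053/11 ≈ -186.64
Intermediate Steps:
y(k) = 5 + (k + k²)/(2*k) (y(k) = 5 + (k + k*k)/(k + k) = 5 + (k + k²)/((2*k)) = 5 + (k + k²)*(1/(2*k)) = 5 + (k + k²)/(2*k))
q(K, Y) = 11/2 + K + 3*Y/2 (q(K, Y) = (K + Y) + (11/2 + Y/2) = 11/2 + K + 3*Y/2)
C(V) = V/(11/2 + 5*V/2) (C(V) = V/(11/2 + V + 3*V/2) = V/(11/2 + 5*V/2))
x(-223) + C(22) = (36 - 223) + 2*22/(11 + 5*22) = -187 + 2*22/(11 + 110) = -187 + 2*22/121 = -187 + 2*22*(1/121) = -187 + 4/11 = -2053/11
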